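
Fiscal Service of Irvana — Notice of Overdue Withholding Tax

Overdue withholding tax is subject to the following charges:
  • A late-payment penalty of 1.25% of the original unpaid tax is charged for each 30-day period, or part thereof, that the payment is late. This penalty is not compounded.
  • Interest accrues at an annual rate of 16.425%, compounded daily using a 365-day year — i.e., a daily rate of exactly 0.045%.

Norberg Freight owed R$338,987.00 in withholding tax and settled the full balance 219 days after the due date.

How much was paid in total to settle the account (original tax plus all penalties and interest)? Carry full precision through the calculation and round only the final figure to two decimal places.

R$407,986.15

Penalty periods: ⌈219/30⌉ = 8; penalty = 8 × 1.25% × R$338,987.00 = R$33,898.70
Interest: R$338,987.00 × ((1 + 0.00045)^219 − 1) = R$338,987.00 × 0.10354512… = R$35,100.4492…
Total = R$338,987.00 + R$33,898.7000 + R$35,100.4492… = R$407,986.15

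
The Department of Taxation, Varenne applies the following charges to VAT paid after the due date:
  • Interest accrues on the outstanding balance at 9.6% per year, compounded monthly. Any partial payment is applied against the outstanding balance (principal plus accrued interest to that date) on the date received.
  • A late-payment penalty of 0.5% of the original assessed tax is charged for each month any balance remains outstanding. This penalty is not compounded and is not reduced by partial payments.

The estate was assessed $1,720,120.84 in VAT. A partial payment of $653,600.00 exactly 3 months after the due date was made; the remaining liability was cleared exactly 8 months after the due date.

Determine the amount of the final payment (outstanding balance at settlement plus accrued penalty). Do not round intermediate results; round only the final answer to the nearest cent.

$1,221,980.02

Monthly rate = 9.6% ÷ 12 = 0.8%
Balance at month 3: $1,720,120.8400 × (1 + 0.008)^3 = $1,761,734.8841…
After $653,600.00 payment: $1,761,734.8841… − $653,600.00 = $1,108,134.8841…
Balance at month 8: $1,108,134.8841… × (1 + 0.008)^5 = $1,153,175.1821…
Penalty: 8 × 0.5% × $1,720,120.84 = $68,804.83…
Final settlement = outstanding balance + penalty = $1,153,175.1821… + $68,804.83… = $1,221,980.02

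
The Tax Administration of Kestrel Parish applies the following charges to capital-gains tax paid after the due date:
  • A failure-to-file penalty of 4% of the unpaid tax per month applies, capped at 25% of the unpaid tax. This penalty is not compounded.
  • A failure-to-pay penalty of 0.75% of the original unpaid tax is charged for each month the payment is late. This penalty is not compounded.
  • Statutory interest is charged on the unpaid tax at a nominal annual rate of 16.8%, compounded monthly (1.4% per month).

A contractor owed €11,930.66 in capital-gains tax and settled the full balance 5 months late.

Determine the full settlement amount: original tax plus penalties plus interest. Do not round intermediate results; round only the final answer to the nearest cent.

€15,623.05

Failure-to-file: 5 × 4% × €11,930.66 = €2,386.13… (under the 25% cap)
Failure-to-pay penalty: 5 × 0.75% × €11,930.66 = €447.40…
Interest: €11,930.66 × ((1 + 0.014)^5 − 1) = €11,930.66 × 0.0719876… = €858.8600…
Total = €11,930.66 + €2,833.5318… + €858.8600… = €15,623.05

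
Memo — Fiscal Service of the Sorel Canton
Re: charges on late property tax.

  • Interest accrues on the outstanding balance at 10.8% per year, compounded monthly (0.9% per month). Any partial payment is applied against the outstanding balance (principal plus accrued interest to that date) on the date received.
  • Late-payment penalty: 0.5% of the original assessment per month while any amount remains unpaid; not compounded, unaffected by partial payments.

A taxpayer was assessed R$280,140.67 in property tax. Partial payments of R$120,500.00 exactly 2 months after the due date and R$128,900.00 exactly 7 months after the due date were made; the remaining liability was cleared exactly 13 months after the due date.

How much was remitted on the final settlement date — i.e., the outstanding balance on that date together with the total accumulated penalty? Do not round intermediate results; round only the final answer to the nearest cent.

R$63,955.75

Balance at month 2: R$280,140.6700 × (1 + 0.009)^2 = R$285,205.8935…
After R$120,500.00 payment: R$285,205.8935… − R$120,500.00 = R$164,705.8935…
Balance at month 7: R$164,705.8935… × (1 + 0.009)^5 = R$172,252.2766…
After R$128,900.00 payment: R$172,252.2766… − R$128,900.00 = R$43,352.2766…
Balance at month 13: R$43,352.2766… × (1 + 0.009)^6 = R$45,746.6089…
Penalty: 13 × 0.5% × R$280,140.67 = R$18,209.14…
Final settlement = outstanding balance + penalty = R$45,746.6089… + R$18,209.14… = R$63,955.75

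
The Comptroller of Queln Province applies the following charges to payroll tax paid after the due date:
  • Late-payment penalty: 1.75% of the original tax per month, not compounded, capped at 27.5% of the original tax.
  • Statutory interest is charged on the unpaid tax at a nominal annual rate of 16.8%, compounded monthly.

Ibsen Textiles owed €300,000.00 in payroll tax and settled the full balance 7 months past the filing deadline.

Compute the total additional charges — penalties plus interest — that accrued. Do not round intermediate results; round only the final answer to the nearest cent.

Penalty: 7 × 1.75% × €300,000.00 = €36,750.00 (below the 27.5% cap of €82,500.00)
Interest (16.8%/yr ÷ 12 = 1.4%/month): €300,000.00 × ((1 + 0.014)^7 − 1) = €30,664.0188…
Penalties + interest = €36,750.0000 + €30,664.0188… = €67,414.02

€67,414.02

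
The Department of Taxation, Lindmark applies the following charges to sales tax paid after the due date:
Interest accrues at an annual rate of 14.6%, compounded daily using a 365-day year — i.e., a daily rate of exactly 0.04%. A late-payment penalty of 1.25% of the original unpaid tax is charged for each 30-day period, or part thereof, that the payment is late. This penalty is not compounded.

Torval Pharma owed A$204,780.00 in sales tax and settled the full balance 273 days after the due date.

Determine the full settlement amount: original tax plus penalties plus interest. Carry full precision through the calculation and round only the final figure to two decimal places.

Penalty periods: ⌈273/30⌉ = 10; penalty = 10 × 1.25% × A$204,780.00 = A$25,597.50
Interest: A$204,780.00 × ((1 + 0.0004)^273 − 1) = A$204,780.00 × 0.11536105… = A$23,623.6362…
Total = A$204,780.00 + A$25,597.5000 + A$23,623.6362… = A$254,001.14

A$254,001.14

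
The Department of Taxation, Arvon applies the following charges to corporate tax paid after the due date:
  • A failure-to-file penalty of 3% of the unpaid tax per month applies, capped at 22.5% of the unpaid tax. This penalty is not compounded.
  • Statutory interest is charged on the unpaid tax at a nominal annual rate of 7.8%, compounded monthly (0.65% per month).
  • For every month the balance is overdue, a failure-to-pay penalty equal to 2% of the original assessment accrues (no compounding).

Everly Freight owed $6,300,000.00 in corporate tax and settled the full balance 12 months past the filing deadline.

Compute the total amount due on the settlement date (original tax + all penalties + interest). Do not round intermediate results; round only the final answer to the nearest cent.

Failure-to-file: 12 × 3% × $6,300,000.00 = $2,268,000.00, capped at 22.5% × $6,300,000.00 = $1,417,500.00
Failure-to-pay penalty: 12 × 2% × $6,300,000.00 = $1,512,000.00
Interest: $6,300,000.00 × ((1 + 0.0065)^12 − 1) = $6,300,000.00 × 0.0808498… = $509,353.8053…
Total = $6,300,000.00 + $2,929,500.0000 + $509,353.8053… = $9,738,853.81

$9,738,853.81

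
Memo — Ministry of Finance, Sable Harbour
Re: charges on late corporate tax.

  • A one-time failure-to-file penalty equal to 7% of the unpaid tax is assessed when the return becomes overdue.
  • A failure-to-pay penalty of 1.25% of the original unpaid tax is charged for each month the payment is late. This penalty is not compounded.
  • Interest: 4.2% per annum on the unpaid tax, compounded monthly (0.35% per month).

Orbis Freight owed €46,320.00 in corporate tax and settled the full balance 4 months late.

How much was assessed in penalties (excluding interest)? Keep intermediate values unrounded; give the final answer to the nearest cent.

€5,558.40

Failure-to-file penalty: 7% × €46,320.00 = €3,242.40
Failure-to-pay penalty = 1.25% × €46,320.00 × 4 mo = €2,316.00
Total penalty = €3,242.40 + €2,316.00 = €5,558.40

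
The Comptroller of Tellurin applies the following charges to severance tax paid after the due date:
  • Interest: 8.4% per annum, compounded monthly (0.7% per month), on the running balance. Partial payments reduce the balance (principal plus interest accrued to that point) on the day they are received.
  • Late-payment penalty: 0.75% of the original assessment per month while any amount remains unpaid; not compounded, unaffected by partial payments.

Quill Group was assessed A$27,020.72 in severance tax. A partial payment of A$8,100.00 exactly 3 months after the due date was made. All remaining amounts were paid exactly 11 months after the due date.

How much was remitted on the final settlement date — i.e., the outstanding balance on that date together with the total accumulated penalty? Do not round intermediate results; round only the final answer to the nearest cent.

A$22,840.03

Balance at month 3: A$27,020.7200 × (1 + 0.007)^3 = A$27,592.1364…
After A$8,100.00 payment: A$27,592.1364… − A$8,100.00 = A$19,492.1364…
Balance at month 11: A$19,492.1364… × (1 + 0.007)^8 = A$20,610.8170…
Penalty: 11 × 0.75% × A$27,020.72 = A$2,229.21…
Final settlement = outstanding balance + penalty = A$20,610.8170… + A$2,229.21… = A$22,840.03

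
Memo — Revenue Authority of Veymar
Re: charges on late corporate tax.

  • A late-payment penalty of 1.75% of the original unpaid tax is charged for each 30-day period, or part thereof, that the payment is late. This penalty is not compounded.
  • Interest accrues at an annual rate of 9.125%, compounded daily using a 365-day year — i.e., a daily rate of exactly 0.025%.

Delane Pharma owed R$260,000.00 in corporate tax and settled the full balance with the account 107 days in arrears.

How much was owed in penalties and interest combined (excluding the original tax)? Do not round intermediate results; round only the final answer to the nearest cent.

R$25,247.97

Penalty periods: ⌈107/30⌉ = 4; penalty = 4 × 1.75% × R$260,000.00 = R$18,200.00
Interest: R$260,000.00 × ((1 + 0.00025)^107 − 1) = R$260,000.00 × 0.02710756… = R$7,047.9654…
Penalties + interest = R$18,200.0000 + R$7,047.9654… = R$25,247.97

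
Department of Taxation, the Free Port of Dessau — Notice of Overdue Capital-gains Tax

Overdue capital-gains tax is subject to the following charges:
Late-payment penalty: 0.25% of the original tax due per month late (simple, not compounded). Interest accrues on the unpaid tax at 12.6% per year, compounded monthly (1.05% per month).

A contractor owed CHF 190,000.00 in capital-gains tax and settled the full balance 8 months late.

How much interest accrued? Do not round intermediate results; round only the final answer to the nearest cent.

Interest: CHF 190,000.00 × ((1 + 0.0105)^8 − 1) = CHF 190,000.00 × 0.0871527… = CHF 16,559.0102…

CHF 16,559.01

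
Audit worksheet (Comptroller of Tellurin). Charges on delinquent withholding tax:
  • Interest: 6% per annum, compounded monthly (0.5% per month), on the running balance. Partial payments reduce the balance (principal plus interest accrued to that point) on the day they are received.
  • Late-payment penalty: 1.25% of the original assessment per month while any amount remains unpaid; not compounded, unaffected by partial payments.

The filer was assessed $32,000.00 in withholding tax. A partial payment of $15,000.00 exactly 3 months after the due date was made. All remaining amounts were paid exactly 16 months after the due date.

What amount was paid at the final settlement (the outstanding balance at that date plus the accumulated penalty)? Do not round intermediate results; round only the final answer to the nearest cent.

Balance at month 3: $32,000.0000 × (1 + 0.005)^3 = $32,482.4040
After $15,000.00 payment: $32,482.4040 − $15,000.00 = $17,482.4040
Balance at month 16: $17,482.4040 × (1 + 0.005)^13 = $18,653.4838…
Penalty: 16 × 1.25% × $32,000.00 = $6,400.00
Final settlement = outstanding balance + penalty = $18,653.4838… + $6,400.00 = $25,053.48

$25,053.48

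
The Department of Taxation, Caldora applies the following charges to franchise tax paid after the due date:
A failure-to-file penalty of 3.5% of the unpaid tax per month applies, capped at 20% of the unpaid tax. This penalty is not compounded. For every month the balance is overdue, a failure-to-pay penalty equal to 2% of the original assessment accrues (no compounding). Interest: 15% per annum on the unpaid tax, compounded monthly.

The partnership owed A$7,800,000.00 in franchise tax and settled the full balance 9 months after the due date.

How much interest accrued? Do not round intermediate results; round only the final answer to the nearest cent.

A$922,678.98

Interest (15%/yr ÷ 12 = 1.25%/month): A$7,800,000.00 × ((1 + 0.0125)^9 − 1) = A$922,678.9841…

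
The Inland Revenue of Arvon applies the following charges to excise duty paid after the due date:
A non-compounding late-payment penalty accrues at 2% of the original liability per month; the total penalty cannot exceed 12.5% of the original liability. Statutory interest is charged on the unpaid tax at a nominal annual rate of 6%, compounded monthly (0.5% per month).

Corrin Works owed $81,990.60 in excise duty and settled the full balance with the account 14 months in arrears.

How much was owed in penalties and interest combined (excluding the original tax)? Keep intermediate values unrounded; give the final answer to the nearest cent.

$16,178.48

Penalty (uncapped): 14 × 2% × $81,990.60 = $22,957.37…; cap = 12.5% × $81,990.60 = $10,248.83… → penalty = $10,248.83…
Interest: $81,990.60 × ((1 + 0.005)^14 − 1) = $81,990.60 × 0.0723211… = $5,929.6530…
Penalties + interest = $10,248.8250 + $5,929.6530… = $16,178.48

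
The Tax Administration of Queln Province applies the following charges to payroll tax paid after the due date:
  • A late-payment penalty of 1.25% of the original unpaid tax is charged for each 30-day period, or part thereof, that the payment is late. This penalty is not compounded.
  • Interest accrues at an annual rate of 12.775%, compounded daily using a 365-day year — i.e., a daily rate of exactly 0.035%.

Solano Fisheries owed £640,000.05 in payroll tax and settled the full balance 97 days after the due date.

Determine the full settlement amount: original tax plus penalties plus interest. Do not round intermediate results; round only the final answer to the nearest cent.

£694,097.16

Penalty periods: ⌈97/30⌉ = 4; penalty = 4 × 1.25% × £640,000.05 = £32,000.00…
Interest: £640,000.05 × ((1 + 0.00035)^97 − 1) = £640,000.05 × 0.03452673… = £22,097.1114…
Total = £640,000.05 + £32,000.0025 + £22,097.1114… = £694,097.16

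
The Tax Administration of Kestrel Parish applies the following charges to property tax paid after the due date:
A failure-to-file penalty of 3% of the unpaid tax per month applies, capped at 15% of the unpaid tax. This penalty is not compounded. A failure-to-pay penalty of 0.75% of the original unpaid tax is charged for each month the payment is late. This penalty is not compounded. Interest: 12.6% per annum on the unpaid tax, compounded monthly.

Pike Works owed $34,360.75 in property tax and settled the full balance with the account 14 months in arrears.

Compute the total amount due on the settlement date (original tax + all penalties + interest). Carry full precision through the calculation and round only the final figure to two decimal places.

$48,533.41

Failure-to-file: 14 × 3% × $34,360.75 = $14,431.52…, capped at 15% × $34,360.75 = $5,154.11…
Failure-to-pay penalty: 14 × 0.75% × $34,360.75 = $3,607.88…
Interest (12.6%/yr ÷ 12 = 1.05%/month): $34,360.75 × ((1 + 0.0105)^14 − 1) = $5,410.6688…
Total = $34,360.75 + $8,761.9913… + $5,410.6688… = $48,533.41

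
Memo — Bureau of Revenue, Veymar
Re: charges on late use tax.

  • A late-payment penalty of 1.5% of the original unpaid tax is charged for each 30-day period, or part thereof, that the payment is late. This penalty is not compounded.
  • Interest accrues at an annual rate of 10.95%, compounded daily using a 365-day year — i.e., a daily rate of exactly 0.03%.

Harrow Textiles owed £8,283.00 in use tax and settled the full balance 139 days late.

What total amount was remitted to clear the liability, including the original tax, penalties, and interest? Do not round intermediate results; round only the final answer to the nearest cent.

£9,256.87

Penalty periods: ⌈139/30⌉ = 5; penalty = 5 × 1.5% × £8,283.00 = £621.23…
Interest: £8,283.00 × ((1 + 0.0003)^139 − 1) = £8,283.00 × 0.04257514… = £352.6499…
Total = £8,283.00 + £621.2250 + £352.6499… = £9,256.87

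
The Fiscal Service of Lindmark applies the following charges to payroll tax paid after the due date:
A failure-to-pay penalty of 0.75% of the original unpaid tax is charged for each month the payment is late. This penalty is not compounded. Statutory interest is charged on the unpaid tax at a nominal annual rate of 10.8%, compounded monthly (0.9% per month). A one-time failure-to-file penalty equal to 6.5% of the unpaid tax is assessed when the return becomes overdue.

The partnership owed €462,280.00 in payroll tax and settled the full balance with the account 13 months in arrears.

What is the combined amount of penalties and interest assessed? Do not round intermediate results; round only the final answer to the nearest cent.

€132,226.53

Failure-to-file penalty: 6.5% × €462,280.00 = €30,048.20
Failure-to-pay penalty = 0.75% × €462,280.00 × 13 mo = €45,072.30
Interest: €462,280.00 × ((1 + 0.009)^13 − 1) = €462,280.00 × 0.1235313… = €57,106.0318…
Penalties + interest = €75,120.5000 + €57,106.0318… = €132,226.53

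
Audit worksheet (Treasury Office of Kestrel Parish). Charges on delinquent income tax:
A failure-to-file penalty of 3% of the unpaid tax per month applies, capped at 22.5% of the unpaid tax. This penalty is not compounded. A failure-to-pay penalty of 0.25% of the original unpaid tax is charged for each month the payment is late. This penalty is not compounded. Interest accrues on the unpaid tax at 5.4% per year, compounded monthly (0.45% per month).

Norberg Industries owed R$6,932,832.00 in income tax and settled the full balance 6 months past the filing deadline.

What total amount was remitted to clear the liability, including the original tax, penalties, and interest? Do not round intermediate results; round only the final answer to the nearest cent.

R$8,474,039.23

Failure-to-file: 6 × 3% × R$6,932,832.00 = R$1,247,909.76 (under the 22.5% cap)
Failure-to-pay penalty = 0.25% × R$6,932,832.00 × 6 mo = R$103,992.48
Interest: R$6,932,832.00 × ((1 + 0.0045)^6 − 1) = R$6,932,832.00 × 0.0273056… = R$189,304.9895…
Total = R$6,932,832.00 + R$1,351,902.2400 + R$189,304.9895… = R$8,474,039.23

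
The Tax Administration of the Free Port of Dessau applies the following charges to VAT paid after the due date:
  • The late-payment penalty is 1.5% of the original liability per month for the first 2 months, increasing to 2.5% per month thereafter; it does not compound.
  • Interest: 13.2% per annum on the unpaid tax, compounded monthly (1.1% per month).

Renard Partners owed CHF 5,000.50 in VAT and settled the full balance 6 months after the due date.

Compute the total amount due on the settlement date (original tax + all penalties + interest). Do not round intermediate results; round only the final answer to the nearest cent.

Penalty, months 1–2: 2 × 1.5% × CHF 5,000.50 = CHF 150.02…
Penalty, months 3–6: 4 × 2.5% × CHF 5,000.50 = CHF 500.05
Interest: CHF 5,000.50 × ((1 + 0.011)^6 − 1) = CHF 5,000.50 × 0.0678418… = CHF 339.2431…
Total = CHF 5,000.50 + CHF 650.0650 + CHF 339.2431… = CHF 5,989.81

CHF 5,989.81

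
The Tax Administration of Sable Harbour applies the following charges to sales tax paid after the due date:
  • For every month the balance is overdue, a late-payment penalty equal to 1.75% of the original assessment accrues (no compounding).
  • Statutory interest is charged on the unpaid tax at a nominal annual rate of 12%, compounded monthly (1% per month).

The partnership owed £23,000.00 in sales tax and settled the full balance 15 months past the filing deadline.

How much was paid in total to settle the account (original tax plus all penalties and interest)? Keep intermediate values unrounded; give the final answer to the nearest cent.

Late-payment penalty = 1.75% × £23,000.00 × 15 mo = £6,037.50
Interest: £23,000.00 × ((1 + 0.01)^15 − 1) = £23,000.00 × 0.1609690… = £3,702.2860…
Total = £23,000.00 + £6,037.5000 + £3,702.2860… = £32,739.79

£32,739.79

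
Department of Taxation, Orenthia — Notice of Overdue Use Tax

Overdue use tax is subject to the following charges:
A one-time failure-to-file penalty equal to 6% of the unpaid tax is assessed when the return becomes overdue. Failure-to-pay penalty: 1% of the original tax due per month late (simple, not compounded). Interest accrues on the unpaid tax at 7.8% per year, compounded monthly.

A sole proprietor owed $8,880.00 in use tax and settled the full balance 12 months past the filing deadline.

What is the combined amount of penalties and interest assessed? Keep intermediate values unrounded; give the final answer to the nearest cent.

Failure-to-file penalty: 6% × $8,880.00 = $532.80
Failure-to-pay penalty: 12 × 1% × $8,880.00 = $1,065.60
Interest (7.8%/yr ÷ 12 = 0.65%/month): $8,880.00 × ((1 + 0.0065)^12 − 1) = $717.9463…
Penalties + interest = $1,598.4000 + $717.9463… = $2,316.35

$2,316.35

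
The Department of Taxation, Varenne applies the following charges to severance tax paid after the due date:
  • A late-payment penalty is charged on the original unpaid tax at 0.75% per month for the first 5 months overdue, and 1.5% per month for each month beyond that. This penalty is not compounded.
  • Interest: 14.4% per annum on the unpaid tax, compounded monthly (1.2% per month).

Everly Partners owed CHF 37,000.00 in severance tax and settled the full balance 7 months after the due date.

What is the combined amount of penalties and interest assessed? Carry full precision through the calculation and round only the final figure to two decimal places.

CHF 5,719.65

Penalty, months 1–5: 5 × 0.75% × CHF 37,000.00 = CHF 1,387.50
Penalty, months 6–7: 2 × 1.5% × CHF 37,000.00 = CHF 1,110.00
Interest: CHF 37,000.00 × ((1 + 0.012)^7 − 1) = CHF 37,000.00 × 0.0870852… = CHF 3,222.1528…
Penalties + interest = CHF 2,497.5000 + CHF 3,222.1528… = CHF 5,719.65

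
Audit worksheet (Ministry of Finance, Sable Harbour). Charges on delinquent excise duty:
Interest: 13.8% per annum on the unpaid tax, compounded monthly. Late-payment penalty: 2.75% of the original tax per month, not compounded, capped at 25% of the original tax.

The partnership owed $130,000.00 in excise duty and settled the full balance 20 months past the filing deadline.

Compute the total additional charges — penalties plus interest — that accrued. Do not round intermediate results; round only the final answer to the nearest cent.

$65,903.40

Penalty (uncapped): 20 × 2.75% × $130,000.00 = $71,500.00; cap = 25% × $130,000.00 = $32,500.00 → penalty = $32,500.00
Interest (13.8%/yr ÷ 12 = 1.15%/month): $130,000.00 × ((1 + 0.0115)^20 − 1) = $33,403.4021…
Penalties + interest = $32,500.0000 + $33,403.4021… = $65,903.40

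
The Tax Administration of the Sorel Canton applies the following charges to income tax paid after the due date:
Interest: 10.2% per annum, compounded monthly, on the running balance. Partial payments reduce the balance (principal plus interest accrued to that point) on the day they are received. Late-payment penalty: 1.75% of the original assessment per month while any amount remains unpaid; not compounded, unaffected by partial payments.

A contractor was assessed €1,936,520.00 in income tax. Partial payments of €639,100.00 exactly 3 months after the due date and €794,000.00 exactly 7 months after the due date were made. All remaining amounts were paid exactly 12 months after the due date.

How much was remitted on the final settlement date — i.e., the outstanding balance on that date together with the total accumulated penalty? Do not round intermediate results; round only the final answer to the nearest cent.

€1,032,204.84

Monthly rate = 10.2% ÷ 12 = 0.85%
Balance at month 3: €1,936,520.0000 × (1 + 0.0085)^3 = €1,986,322.1900…
After €639,100.00 payment: €1,986,322.1900… − €639,100.00 = €1,347,222.1900…
Balance at month 7: €1,347,222.1900… × (1 + 0.0085)^4 = €1,393,615.0817…
After €794,000.00 payment: €1,393,615.0817… − €794,000.00 = €599,615.0817…
Balance at month 12: €599,615.0817… × (1 + 0.0085)^5 = €625,535.6427…
Penalty: 12 × 1.75% × €1,936,520.00 = €406,669.20
Final settlement = outstanding balance + penalty = €625,535.6427… + €406,669.20 = €1,032,204.84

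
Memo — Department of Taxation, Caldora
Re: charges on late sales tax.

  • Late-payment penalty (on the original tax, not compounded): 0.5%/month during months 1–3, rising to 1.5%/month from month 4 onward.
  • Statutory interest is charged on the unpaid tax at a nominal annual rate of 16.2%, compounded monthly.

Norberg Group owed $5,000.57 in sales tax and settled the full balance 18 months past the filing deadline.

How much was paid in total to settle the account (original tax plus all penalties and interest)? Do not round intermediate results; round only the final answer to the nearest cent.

Penalty, months 1–3: 3 × 0.5% × $5,000.57 = $75.01…
Penalty, months 4–18: 15 × 1.5% × $5,000.57 = $1,125.13…
Interest (16.2%/yr ÷ 12 = 1.35%/month): $5,000.57 × ((1 + 0.0135)^18 − 1) = $1,365.1432…
Total = $5,000.57 + $1,200.1368 + $1,365.1432… = $7,565.85

$7,565.85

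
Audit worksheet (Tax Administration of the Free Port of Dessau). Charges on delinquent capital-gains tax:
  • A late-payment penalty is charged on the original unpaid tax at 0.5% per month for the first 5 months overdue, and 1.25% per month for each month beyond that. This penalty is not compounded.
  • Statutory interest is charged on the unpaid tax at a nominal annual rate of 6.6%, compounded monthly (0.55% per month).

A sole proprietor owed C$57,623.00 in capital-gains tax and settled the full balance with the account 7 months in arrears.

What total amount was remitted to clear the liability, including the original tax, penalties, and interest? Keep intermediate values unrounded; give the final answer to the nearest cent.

C$62,759.58

Penalty, months 1–5: 5 × 0.5% × C$57,623.00 = C$1,440.58…
Penalty, months 6–7: 2 × 1.25% × C$57,623.00 = C$1,440.58…
Interest: C$57,623.00 × ((1 + 0.0055)^7 − 1) = C$57,623.00 × 0.0391411… = C$2,255.4279…
Total = C$57,623.00 + C$2,881.1500 + C$2,255.4279… = C$62,759.58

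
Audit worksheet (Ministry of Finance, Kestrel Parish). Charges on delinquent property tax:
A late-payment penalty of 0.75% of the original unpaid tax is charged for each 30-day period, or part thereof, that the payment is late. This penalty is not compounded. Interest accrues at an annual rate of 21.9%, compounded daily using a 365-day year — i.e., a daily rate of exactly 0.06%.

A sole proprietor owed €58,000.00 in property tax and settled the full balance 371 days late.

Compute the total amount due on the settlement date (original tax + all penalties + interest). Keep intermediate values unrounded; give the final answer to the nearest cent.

€78,110.77

Penalty periods: ⌈371/30⌉ = 13; penalty = 13 × 0.75% × €58,000.00 = €5,655.00
Interest: €58,000.00 × ((1 + 0.0006)^371 − 1) = €58,000.00 × 0.24923735… = €14,455.7664…
Total = €58,000.00 + €5,655.0000 + €14,455.7664… = €78,110.77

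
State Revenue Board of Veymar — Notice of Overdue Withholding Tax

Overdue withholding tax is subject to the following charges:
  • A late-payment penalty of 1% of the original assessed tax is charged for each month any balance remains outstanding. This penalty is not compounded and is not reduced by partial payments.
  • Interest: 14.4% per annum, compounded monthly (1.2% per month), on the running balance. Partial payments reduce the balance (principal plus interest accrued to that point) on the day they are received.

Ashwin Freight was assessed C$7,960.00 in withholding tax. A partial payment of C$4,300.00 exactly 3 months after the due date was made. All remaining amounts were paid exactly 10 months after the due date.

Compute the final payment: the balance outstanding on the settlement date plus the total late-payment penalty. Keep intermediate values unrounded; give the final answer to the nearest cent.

C$5,090.00

Balance at month 3: C$7,960.0000 × (1 + 0.012)^3 = C$8,250.0125…
After C$4,300.00 payment: C$8,250.0125… − C$4,300.00 = C$3,950.0125…
Balance at month 10: C$3,950.0125… × (1 + 0.012)^7 = C$4,294.0001…
Penalty: 10 × 1% × C$7,960.00 = C$796.00
Final settlement = outstanding balance + penalty = C$4,294.0001… + C$796.00 = C$5,090.00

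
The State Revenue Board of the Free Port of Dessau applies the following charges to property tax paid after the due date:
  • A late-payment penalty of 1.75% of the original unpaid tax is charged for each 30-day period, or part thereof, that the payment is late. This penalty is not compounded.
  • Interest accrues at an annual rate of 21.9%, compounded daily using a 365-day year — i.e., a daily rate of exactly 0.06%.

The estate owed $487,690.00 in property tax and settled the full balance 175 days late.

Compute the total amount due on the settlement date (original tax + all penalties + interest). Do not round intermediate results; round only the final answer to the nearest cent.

$592,872.85

Penalty periods: ⌈175/30⌉ = 6; penalty = 6 × 1.75% × $487,690.00 = $51,207.45
Interest: $487,690.00 × ((1 + 0.0006)^175 − 1) = $487,690.00 × 0.11067564… = $53,975.4017…
Total = $487,690.00 + $51,207.4500 + $53,975.4017… = $592,872.85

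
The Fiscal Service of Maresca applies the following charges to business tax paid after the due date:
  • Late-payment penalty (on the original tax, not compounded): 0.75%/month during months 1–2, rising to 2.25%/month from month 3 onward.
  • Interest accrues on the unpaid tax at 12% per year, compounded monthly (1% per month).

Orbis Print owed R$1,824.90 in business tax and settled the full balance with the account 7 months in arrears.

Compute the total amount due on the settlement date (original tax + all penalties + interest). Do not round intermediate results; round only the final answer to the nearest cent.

R$2,189.21

Penalty, months 1–2: 2 × 0.75% × R$1,824.90 = R$27.37…
Penalty, months 3–7: 5 × 2.25% × R$1,824.90 = R$205.30…
Interest: R$1,824.90 × ((1 + 0.01)^7 − 1) = R$1,824.90 × 0.0721354… = R$131.6398…
Total = R$1,824.90 + R$232.6748… + R$131.6398… = R$2,189.21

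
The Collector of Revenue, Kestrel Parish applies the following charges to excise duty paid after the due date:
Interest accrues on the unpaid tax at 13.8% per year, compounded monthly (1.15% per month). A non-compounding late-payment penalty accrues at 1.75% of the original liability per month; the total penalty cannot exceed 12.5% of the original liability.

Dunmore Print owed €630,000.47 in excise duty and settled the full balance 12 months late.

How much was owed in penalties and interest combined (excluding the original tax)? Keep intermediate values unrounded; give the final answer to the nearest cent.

€171,405.43

Penalty (uncapped): 12 × 1.75% × €630,000.47 = €132,300.10…; cap = 12.5% × €630,000.47 = €78,750.06… → penalty = €78,750.06…
Interest: €630,000.47 × ((1 + 0.0115)^12 − 1) = €630,000.47 × 0.1470719… = €92,655.3734…
Penalties + interest = €78,750.0588… + €92,655.3734… = €171,405.43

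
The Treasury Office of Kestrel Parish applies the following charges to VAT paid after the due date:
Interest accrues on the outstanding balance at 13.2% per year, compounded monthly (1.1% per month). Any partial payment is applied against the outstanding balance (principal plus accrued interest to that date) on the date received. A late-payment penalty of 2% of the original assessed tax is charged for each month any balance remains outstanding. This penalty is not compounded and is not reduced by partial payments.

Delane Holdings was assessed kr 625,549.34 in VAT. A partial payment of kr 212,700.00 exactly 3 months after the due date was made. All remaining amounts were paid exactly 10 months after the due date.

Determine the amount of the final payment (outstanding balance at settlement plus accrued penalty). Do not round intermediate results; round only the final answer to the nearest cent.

kr 593,349.22

Balance at month 3: kr 625,549.3400 × (1 + 0.011)^3 = kr 646,420.3752…
After kr 212,700.00 payment: kr 646,420.3752… − kr 212,700.00 = kr 433,720.3752…
Balance at month 10: kr 433,720.3752… × (1 + 0.011)^7 = kr 468,239.3562…
Penalty: 10 × 2% × kr 625,549.34 = kr 125,109.87…
Final settlement = outstanding balance + penalty = kr 468,239.3562… + kr 125,109.87… = kr 593,349.22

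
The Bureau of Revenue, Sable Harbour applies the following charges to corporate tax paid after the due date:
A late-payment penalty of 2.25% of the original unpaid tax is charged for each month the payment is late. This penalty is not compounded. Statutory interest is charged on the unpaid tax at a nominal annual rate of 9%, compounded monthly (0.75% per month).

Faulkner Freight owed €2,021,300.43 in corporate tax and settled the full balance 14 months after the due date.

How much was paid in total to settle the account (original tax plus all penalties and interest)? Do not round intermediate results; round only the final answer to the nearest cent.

Late-payment penalty = 2.25% × €2,021,300.43 × 14 mo = €636,709.64…
Interest: €2,021,300.43 × ((1 + 0.0075)^14 − 1) = €2,021,300.43 × 0.1102755… = €222,899.9717…
Total = €2,021,300.43 + €636,709.6355… + €222,899.9717… = €2,880,910.04

€2,880,910.04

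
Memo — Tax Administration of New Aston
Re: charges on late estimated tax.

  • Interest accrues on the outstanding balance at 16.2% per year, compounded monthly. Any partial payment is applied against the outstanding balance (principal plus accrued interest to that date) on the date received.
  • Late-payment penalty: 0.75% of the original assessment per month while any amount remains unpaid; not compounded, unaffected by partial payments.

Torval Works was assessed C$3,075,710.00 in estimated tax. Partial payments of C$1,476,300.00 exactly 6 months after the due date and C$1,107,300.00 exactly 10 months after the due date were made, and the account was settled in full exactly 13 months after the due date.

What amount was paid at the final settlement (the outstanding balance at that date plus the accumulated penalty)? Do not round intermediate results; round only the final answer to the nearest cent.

Monthly rate = 16.2% ÷ 12 = 1.35%
Balance at month 6: C$3,075,710.0000 × (1 + 0.0135)^6 = C$3,333,403.6209…
After C$1,476,300.00 payment: C$3,333,403.6209… − C$1,476,300.00 = C$1,857,103.6209…
Balance at month 10: C$1,857,103.6209… × (1 + 0.0135)^4 = C$1,959,436.2976…
After C$1,107,300.00 payment: C$1,959,436.2976… − C$1,107,300.00 = C$852,136.2976…
Balance at month 13: C$852,136.2976… × (1 + 0.0135)^3 = C$887,115.8198…
Penalty: 13 × 0.75% × C$3,075,710.00 = C$299,881.73…
Final settlement = outstanding balance + penalty = C$887,115.8198… + C$299,881.73… = C$1,186,997.54

C$1,186,997.54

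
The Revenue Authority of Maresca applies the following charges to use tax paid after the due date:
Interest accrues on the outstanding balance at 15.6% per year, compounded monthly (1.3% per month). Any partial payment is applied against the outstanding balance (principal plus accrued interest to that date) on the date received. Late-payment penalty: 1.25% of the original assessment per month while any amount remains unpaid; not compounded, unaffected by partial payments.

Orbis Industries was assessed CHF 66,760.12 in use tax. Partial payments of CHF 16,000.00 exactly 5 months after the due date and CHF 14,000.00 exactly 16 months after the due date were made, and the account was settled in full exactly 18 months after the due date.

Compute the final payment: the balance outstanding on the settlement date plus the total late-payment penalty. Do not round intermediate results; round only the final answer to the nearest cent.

CHF 65,963.30

Balance at month 5: CHF 66,760.1200 × (1 + 0.013)^5 = CHF 71,213.8287…
After CHF 16,000.00 payment: CHF 71,213.8287… − CHF 16,000.00 = CHF 55,213.8287…
Balance at month 16: CHF 55,213.8287… × (1 + 0.013)^11 = CHF 63,643.1640…
After CHF 14,000.00 payment: CHF 63,643.1640… − CHF 14,000.00 = CHF 49,643.1640…
Balance at month 18: CHF 49,643.1640… × (1 + 0.013)^2 = CHF 50,942.2760…
Penalty: 18 × 1.25% × CHF 66,760.12 = CHF 15,021.03…
Final settlement = outstanding balance + penalty = CHF 50,942.2760… + CHF 15,021.03… = CHF 65,963.30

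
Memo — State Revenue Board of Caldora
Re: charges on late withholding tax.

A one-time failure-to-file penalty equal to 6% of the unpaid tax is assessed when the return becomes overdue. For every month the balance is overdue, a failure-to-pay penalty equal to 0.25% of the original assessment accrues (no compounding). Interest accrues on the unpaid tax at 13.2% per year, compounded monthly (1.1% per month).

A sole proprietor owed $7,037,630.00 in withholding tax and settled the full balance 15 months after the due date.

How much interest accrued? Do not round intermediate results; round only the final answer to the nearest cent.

Interest: $7,037,630.00 × ((1 + 0.011)^15 − 1) = $7,037,630.00 × 0.1783311… = $1,255,028.1768…

$1,255,028.18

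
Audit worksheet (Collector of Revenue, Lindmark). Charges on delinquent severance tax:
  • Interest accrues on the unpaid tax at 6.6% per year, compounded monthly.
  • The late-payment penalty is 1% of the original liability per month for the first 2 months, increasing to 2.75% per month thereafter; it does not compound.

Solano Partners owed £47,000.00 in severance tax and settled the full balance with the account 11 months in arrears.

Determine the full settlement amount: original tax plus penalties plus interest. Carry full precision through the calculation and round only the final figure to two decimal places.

Penalty, months 1–2: 2 × 1% × £47,000.00 = £940.00
Penalty, months 3–11: 9 × 2.75% × £47,000.00 = £11,632.50
Interest (6.6%/yr ÷ 12 = 0.55%/month): £47,000.00 × ((1 + 0.0055)^11 − 1) = £2,923.0008…
Total = £47,000.00 + £12,572.5000 + £2,923.0008… = £62,495.50

£62,495.50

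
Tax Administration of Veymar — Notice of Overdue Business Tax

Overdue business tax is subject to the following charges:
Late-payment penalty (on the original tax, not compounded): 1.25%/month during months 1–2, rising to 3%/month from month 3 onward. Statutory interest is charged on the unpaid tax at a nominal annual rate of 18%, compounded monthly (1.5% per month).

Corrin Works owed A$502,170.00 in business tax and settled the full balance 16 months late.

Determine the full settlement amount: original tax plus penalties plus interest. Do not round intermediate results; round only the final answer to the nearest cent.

A$860,712.12

Penalty, months 1–2: 2 × 1.25% × A$502,170.00 = A$12,554.25
Penalty, months 3–16: 14 × 3% × A$502,170.00 = A$210,911.40
Interest: A$502,170.00 × ((1 + 0.015)^16 − 1) = A$502,170.00 × 0.2689855… = A$135,076.4725…
Total = A$502,170.00 + A$223,465.6500 + A$135,076.4725… = A$860,712.12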